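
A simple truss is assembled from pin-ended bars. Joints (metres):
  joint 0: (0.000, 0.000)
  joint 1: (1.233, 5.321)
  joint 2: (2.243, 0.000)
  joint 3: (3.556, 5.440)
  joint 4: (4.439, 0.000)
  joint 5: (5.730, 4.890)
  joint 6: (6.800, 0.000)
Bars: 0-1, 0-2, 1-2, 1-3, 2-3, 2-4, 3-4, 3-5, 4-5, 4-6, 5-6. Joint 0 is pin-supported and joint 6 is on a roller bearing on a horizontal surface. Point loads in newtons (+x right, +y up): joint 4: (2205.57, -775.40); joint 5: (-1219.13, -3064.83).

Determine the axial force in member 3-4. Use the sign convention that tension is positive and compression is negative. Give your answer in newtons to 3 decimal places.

N=7 nodes, M=11 members, R=3 reactions → 2N=14, M+R=14
member 0 (0-1): L=5.4620, (cx,cy)=(0.2257,0.9742)
member 1 (0-2): L=2.2430, (cx,cy)=(1.0000,0.0000)
member 2 (1-2): L=5.4160, (cx,cy)=(0.1865,-0.9825)
member 3 (1-3): L=2.3260, (cx,cy)=(0.9987,0.0512)
member 4 (2-3): L=5.5962, (cx,cy)=(0.2346,0.9721)
member 5 (2-4): L=2.1960, (cx,cy)=(1.0000,0.0000)
member 6 (3-4): L=5.5112, (cx,cy)=(0.1602,-0.9871)
member 7 (3-5): L=2.2425, (cx,cy)=(0.9695,-0.2453)
member 8 (4-5): L=5.0575, (cx,cy)=(0.2553,0.9669)
member 9 (4-6): L=2.3610, (cx,cy)=(1.0000,0.0000)
member 10 (5-6): L=5.0057, (cx,cy)=(0.2138,-0.9769)
solve A·x = −loads:
  F[0-1] = -1671.3230 N (compression)
  F[0-2] = +1363.7277 N (tension)
  F[1-2] = +1621.8108 N (tension)
  F[1-3] = -680.6211 N (compression)
  F[2-3] = -1639.1145 N (compression)
  F[2-4] = +2050.7438 N (tension)
  F[3-4] = +2004.5896 N (tension)
  F[3-5] = -1429.1281 N (compression)
  F[4-5] = -1244.5219 N (compression)
  F[4-6] = +484.0270 N (tension)
  F[5-6] = -2264.3854 N (compression)
  Rx@0 = -986.4400 N
  Ry@0 = +1628.1814 N
  Ry@6 = +2212.0486 N

2004.590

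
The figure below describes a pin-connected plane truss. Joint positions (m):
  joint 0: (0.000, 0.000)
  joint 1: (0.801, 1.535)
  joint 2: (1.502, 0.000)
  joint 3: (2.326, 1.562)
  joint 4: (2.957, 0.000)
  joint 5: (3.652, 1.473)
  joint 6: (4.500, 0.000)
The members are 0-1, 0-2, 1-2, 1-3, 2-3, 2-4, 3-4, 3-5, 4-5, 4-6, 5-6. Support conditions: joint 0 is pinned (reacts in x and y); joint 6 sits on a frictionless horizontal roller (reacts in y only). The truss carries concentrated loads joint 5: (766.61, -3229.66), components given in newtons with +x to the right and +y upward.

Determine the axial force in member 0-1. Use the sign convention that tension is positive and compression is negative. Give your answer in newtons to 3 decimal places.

N=7 nodes, M=11 members, R=3 reactions → 2N=14, M+R=14
member 0 (0-1): L=1.7314, (cx,cy)=(0.4626,0.8866)
member 1 (0-2): L=1.5020, (cx,cy)=(1.0000,0.0000)
member 2 (1-2): L=1.6875, (cx,cy)=(0.4154,-0.9096)
member 3 (1-3): L=1.5252, (cx,cy)=(0.9998,0.0177)
member 4 (2-3): L=1.7660, (cx,cy)=(0.4666,0.8845)
member 5 (2-4): L=1.4550, (cx,cy)=(1.0000,0.0000)
member 6 (3-4): L=1.6846, (cx,cy)=(0.3746,-0.9272)
member 7 (3-5): L=1.3290, (cx,cy)=(0.9978,-0.0670)
member 8 (4-5): L=1.6287, (cx,cy)=(0.4267,0.9044)
member 9 (4-6): L=1.5430, (cx,cy)=(1.0000,0.0000)
member 10 (5-6): L=1.6997, (cx,cy)=(0.4989,-0.8666)
solve A·x = −loads:
  F[0-1] = -403.4436 N (compression)
  F[0-2] = +953.2532 N (tension)
  F[1-2] = +386.4494 N (tension)
  F[1-3] = -347.2324 N (compression)
  F[2-3] = -397.4419 N (compression)
  F[2-4] = +1299.2290 N (tension)
  F[3-4] = +436.1379 N (tension)
  F[3-5] = -697.5452 N (compression)
  F[4-5] = -447.1405 N (compression)
  F[4-6] = +1653.3902 N (tension)
  F[5-6] = -3313.9101 N (compression)
  Rx@0 = -766.6100 N
  Ry@0 = +357.6745 N
  Ry@6 = +2871.9855 N

-403.444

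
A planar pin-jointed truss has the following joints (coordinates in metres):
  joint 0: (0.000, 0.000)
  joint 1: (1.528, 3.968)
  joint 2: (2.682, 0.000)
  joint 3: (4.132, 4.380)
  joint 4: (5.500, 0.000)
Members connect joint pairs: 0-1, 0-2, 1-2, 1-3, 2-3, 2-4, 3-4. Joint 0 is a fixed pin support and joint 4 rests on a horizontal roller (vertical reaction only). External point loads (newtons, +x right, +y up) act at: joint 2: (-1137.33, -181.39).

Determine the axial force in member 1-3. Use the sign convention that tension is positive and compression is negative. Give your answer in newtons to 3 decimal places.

-60.801

N=5 nodes, M=7 members, R=3 reactions → 2N=10, M+R=10
member 0 (0-1): L=4.2520, (cx,cy)=(0.3594,0.9332)
member 1 (0-2): L=2.6820, (cx,cy)=(1.0000,0.0000)
member 2 (1-2): L=4.1324, (cx,cy)=(0.2793,-0.9602)
member 3 (1-3): L=2.6364, (cx,cy)=(0.9877,0.1563)
member 4 (2-3): L=4.6138, (cx,cy)=(0.3143,0.9493)
member 5 (2-4): L=2.8180, (cx,cy)=(1.0000,0.0000)
member 6 (3-4): L=4.5887, (cx,cy)=(0.2981,-0.9545)
solve A·x = −loads:
  F[0-1] = -99.5903 N (compression)
  F[0-2] = -1101.5415 N (compression)
  F[1-2] = +86.8929 N (tension)
  F[1-3] = -60.8009 N (compression)
  F[2-3] = +103.1821 N (tension)
  F[2-4] = +27.6262 N (tension)
  F[3-4] = -92.6662 N (compression)
  Rx@0 = +1137.3300 N
  Ry@0 = +92.9376 N
  Ry@4 = +88.4524 N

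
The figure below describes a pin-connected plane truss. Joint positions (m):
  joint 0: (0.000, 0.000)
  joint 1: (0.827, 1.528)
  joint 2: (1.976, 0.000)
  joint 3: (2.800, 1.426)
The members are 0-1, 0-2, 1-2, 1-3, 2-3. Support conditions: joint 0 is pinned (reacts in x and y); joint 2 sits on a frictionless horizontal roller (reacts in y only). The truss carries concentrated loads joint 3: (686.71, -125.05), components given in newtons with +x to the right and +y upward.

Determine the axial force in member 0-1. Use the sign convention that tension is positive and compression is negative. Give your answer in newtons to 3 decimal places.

N=4 nodes, M=5 members, R=3 reactions → 2N=8, M+R=8
member 0 (0-1): L=1.7374, (cx,cy)=(0.4760,0.8795)
member 1 (0-2): L=1.9760, (cx,cy)=(1.0000,0.0000)
member 2 (1-2): L=1.9118, (cx,cy)=(0.6010,-0.7992)
member 3 (1-3): L=1.9756, (cx,cy)=(0.9987,-0.0516)
member 4 (2-3): L=1.6470, (cx,cy)=(0.5003,0.8658)
solve A·x = −loads:
  F[0-1] = +622.7936 N (tension)
  F[0-2] = +390.2687 N (tension)
  F[1-2] = -732.9612 N (compression)
  F[1-3] = +737.9379 N (tension)
  F[2-3] = -100.4237 N (compression)
  Rx@0 = -686.7100 N
  Ry@0 = -547.7174 N
  Ry@2 = +672.7674 N

622.794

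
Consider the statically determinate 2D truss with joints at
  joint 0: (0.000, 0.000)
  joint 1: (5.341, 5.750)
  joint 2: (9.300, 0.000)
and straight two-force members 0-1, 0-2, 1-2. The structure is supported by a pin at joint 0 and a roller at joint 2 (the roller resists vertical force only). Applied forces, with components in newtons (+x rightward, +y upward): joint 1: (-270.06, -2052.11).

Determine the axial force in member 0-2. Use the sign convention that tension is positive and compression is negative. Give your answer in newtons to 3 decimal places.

696.479

N=3 nodes, M=3 members, R=3 reactions → 2N=6, M+R=6
member 0 (0-1): L=7.8479, (cx,cy)=(0.6806,0.7327)
member 1 (0-2): L=9.3000, (cx,cy)=(1.0000,0.0000)
member 2 (1-2): L=6.9811, (cx,cy)=(0.5671,-0.8236)
solve A·x = −loads:
  F[0-1] = -1420.1932 N (compression)
  F[0-2] = +696.4786 N (tension)
  F[1-2] = -1228.1404 N (compression)
  Rx@0 = +270.0600 N
  Ry@0 = +1040.5536 N
  Ry@2 = +1011.5564 N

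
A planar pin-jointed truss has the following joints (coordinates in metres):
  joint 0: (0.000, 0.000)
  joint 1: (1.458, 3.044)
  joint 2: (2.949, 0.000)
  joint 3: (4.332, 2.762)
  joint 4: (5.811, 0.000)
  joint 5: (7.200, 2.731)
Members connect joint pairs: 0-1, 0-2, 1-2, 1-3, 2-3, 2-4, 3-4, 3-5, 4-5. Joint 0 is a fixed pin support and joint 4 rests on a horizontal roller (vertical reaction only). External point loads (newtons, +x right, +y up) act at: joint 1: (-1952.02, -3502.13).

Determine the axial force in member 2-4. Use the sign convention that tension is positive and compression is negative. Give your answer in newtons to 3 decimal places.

N=6 nodes, M=9 members, R=3 reactions → 2N=12, M+R=12
member 0 (0-1): L=3.3752, (cx,cy)=(0.4320,0.9019)
member 1 (0-2): L=2.9490, (cx,cy)=(1.0000,0.0000)
member 2 (1-2): L=3.3895, (cx,cy)=(0.4399,-0.8981)
member 3 (1-3): L=2.8878, (cx,cy)=(0.9952,-0.0977)
member 4 (2-3): L=3.0889, (cx,cy)=(0.4477,0.8942)
member 5 (2-4): L=2.8620, (cx,cy)=(1.0000,0.0000)
member 6 (3-4): L=3.1331, (cx,cy)=(0.4721,-0.8816)
member 7 (3-5): L=2.8682, (cx,cy)=(0.9999,-0.0108)
member 8 (4-5): L=3.0639, (cx,cy)=(0.4533,0.8913)
solve A·x = −loads:
  F[0-1] = -4042.6160 N (compression)
  F[0-2] = -205.6923 N (compression)
  F[1-2] = +144.6441 N (tension)
  F[1-3] = +142.7482 N (tension)
  F[2-3] = -145.2730 N (compression)
  F[2-4] = -77.0227 N (compression)
  F[3-4] = +163.1622 N (tension)
  F[3-5] = -0.0000 N (tension)
  F[4-5] = +0.0000 N (tension)
  Rx@0 = +1952.0200 N
  Ry@0 = +3645.9681 N
  Ry@4 = -143.8381 N

-77.023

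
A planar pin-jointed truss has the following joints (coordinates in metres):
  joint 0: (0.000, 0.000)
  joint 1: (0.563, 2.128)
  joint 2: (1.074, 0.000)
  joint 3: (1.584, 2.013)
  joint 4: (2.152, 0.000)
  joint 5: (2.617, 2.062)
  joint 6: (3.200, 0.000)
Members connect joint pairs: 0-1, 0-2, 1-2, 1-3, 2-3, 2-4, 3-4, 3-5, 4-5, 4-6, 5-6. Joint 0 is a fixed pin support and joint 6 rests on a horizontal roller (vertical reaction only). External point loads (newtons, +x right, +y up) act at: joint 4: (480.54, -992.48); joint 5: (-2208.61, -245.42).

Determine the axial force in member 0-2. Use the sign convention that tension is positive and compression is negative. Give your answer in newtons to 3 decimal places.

N=7 nodes, M=11 members, R=3 reactions → 2N=14, M+R=14
member 0 (0-1): L=2.2012, (cx,cy)=(0.2558,0.9667)
member 1 (0-2): L=1.0740, (cx,cy)=(1.0000,0.0000)
member 2 (1-2): L=2.1885, (cx,cy)=(0.2335,-0.9724)
member 3 (1-3): L=1.0275, (cx,cy)=(0.9937,-0.1119)
member 4 (2-3): L=2.0766, (cx,cy)=(0.2456,0.9694)
member 5 (2-4): L=1.0780, (cx,cy)=(1.0000,0.0000)
member 6 (3-4): L=2.0916, (cx,cy)=(0.2716,-0.9624)
member 7 (3-5): L=1.0342, (cx,cy)=(0.9989,0.0474)
member 8 (4-5): L=2.1138, (cx,cy)=(0.2200,0.9755)
member 9 (4-6): L=1.0480, (cx,cy)=(1.0000,0.0000)
member 10 (5-6): L=2.1428, (cx,cy)=(0.2721,-0.9623)
solve A·x = −loads:
  F[0-1] = -1854.6103 N (compression)
  F[0-2] = -1253.7206 N (compression)
  F[1-2] = +1951.6239 N (tension)
  F[1-3] = -935.9226 N (compression)
  F[2-3] = -1957.6344 N (compression)
  F[2-4] = -317.2456 N (compression)
  F[3-4] = +1769.7085 N (tension)
  F[3-5] = -1893.5373 N (compression)
  F[4-5] = -728.5719 N (compression)
  F[4-6] = -156.9245 N (compression)
  F[5-6] = +576.7803 N (tension)
  Rx@0 = +1728.0700 N
  Ry@0 = +1792.9227 N
  Ry@6 = -555.0227 N

-1253.721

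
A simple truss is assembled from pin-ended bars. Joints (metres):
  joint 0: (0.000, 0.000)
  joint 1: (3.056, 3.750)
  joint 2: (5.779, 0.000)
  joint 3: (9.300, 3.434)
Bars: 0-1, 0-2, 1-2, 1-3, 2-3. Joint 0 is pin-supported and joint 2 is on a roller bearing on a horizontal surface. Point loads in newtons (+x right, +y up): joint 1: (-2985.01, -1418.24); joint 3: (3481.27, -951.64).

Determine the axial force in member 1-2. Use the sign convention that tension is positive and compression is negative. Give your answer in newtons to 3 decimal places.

-2071.115

N=4 nodes, M=5 members, R=3 reactions → 2N=8, M+R=8
member 0 (0-1): L=4.8375, (cx,cy)=(0.6317,0.7752)
member 1 (0-2): L=5.7790, (cx,cy)=(1.0000,0.0000)
member 2 (1-2): L=4.6344, (cx,cy)=(0.5876,-0.8092)
member 3 (1-3): L=6.2520, (cx,cy)=(0.9987,-0.0505)
member 4 (2-3): L=4.9183, (cx,cy)=(0.7159,0.6982)
solve A·x = −loads:
  F[0-1] = +55.7501 N (tension)
  F[0-2] = +461.0411 N (tension)
  F[1-2] = -2071.1148 N (compression)
  F[1-3] = +4242.5735 N (tension)
  F[2-3] = -1055.8528 N (compression)
  Rx@0 = -496.2600 N
  Ry@0 = -43.2169 N
  Ry@2 = +2413.0969 N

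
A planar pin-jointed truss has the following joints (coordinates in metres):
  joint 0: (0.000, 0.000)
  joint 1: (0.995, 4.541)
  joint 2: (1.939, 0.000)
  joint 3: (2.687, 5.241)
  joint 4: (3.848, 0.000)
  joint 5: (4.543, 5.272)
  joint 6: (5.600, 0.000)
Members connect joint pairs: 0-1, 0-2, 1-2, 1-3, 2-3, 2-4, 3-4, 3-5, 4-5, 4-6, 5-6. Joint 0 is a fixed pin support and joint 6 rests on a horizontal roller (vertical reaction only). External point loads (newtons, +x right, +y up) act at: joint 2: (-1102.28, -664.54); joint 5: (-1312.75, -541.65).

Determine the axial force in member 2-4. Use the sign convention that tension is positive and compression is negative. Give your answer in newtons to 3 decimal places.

N=7 nodes, M=11 members, R=3 reactions → 2N=14, M+R=14
member 0 (0-1): L=4.6487, (cx,cy)=(0.2140,0.9768)
member 1 (0-2): L=1.9390, (cx,cy)=(1.0000,0.0000)
member 2 (1-2): L=4.6381, (cx,cy)=(0.2035,-0.9791)
member 3 (1-3): L=1.8311, (cx,cy)=(0.9240,0.3823)
member 4 (2-3): L=5.2941, (cx,cy)=(0.1413,0.9900)
member 5 (2-4): L=1.9090, (cx,cy)=(1.0000,0.0000)
member 6 (3-4): L=5.3681, (cx,cy)=(0.2163,-0.9763)
member 7 (3-5): L=1.8563, (cx,cy)=(0.9999,0.0167)
member 8 (4-5): L=5.3176, (cx,cy)=(0.1307,0.9914)
member 9 (4-6): L=1.7520, (cx,cy)=(1.0000,0.0000)
member 10 (5-6): L=5.3769, (cx,cy)=(0.1966,-0.9805)
solve A·x = −loads:
  F[0-1] = -1814.5919 N (compression)
  F[0-2] = -2026.6404 N (compression)
  F[1-2] = +1515.9420 N (tension)
  F[1-3] = -754.2208 N (compression)
  F[2-3] = -827.9766 N (compression)
  F[2-4] = -498.8331 N (compression)
  F[3-4] = +1116.8040 N (tension)
  F[3-5] = -1055.6059 N (compression)
  F[4-5] = -1099.8048 N (compression)
  F[4-6] = -113.5493 N (compression)
  F[5-6] = +577.6206 N (tension)
  Rx@0 = +2415.0300 N
  Ry@0 = +1772.5398 N
  Ry@6 = -566.3498 N

-498.833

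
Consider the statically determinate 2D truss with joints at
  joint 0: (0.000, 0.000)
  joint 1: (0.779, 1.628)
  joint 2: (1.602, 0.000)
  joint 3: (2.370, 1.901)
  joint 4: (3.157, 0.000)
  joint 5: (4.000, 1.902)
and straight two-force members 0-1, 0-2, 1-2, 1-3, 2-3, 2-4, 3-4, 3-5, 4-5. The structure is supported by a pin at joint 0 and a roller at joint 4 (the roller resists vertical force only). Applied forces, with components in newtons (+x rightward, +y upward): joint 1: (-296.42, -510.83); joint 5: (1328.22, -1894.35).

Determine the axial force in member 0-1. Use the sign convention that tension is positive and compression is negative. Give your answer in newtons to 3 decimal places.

851.854

N=6 nodes, M=9 members, R=3 reactions → 2N=12, M+R=12
member 0 (0-1): L=1.8048, (cx,cy)=(0.4316,0.9020)
member 1 (0-2): L=1.6020, (cx,cy)=(1.0000,0.0000)
member 2 (1-2): L=1.8242, (cx,cy)=(0.4512,-0.8924)
member 3 (1-3): L=1.6143, (cx,cy)=(0.9856,0.1691)
member 4 (2-3): L=2.0503, (cx,cy)=(0.3746,0.9272)
member 5 (2-4): L=1.5550, (cx,cy)=(1.0000,0.0000)
member 6 (3-4): L=2.0575, (cx,cy)=(0.3825,-0.9240)
member 7 (3-5): L=1.6300, (cx,cy)=(1.0000,0.0006)
member 8 (4-5): L=2.0804, (cx,cy)=(0.4052,0.9142)
solve A·x = −loads:
  F[0-1] = +851.8542 N (tension)
  F[0-2] = +664.1125 N (tension)
  F[1-2] = -1201.5052 N (compression)
  F[1-3] = +1223.8020 N (tension)
  F[2-3] = +1156.4770 N (tension)
  F[2-4] = -311.1518 N (compression)
  F[3-4] = -1383.0968 N (compression)
  F[3-5] = +2168.4194 N (tension)
  F[4-5] = -2073.5328 N (compression)
  Rx@0 = -1031.8000 N
  Ry@0 = -768.4149 N
  Ry@4 = +3173.5949 N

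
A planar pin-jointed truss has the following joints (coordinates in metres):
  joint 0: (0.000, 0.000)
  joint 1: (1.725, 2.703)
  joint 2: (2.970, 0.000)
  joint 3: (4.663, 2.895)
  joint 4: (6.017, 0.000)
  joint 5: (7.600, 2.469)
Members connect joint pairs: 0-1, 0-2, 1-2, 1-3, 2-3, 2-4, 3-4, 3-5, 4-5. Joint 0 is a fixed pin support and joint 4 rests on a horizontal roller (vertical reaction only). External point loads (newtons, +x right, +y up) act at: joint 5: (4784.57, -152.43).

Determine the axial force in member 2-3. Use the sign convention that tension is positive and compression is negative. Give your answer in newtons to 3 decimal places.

N=6 nodes, M=9 members, R=3 reactions → 2N=12, M+R=12
member 0 (0-1): L=3.2065, (cx,cy)=(0.5380,0.8430)
member 1 (0-2): L=2.9700, (cx,cy)=(1.0000,0.0000)
member 2 (1-2): L=2.9759, (cx,cy)=(0.4184,-0.9083)
member 3 (1-3): L=2.9443, (cx,cy)=(0.9979,0.0652)
member 4 (2-3): L=3.3537, (cx,cy)=(0.5048,0.8632)
member 5 (2-4): L=3.0470, (cx,cy)=(1.0000,0.0000)
member 6 (3-4): L=3.1960, (cx,cy)=(0.4237,-0.9058)
member 7 (3-5): L=2.9677, (cx,cy)=(0.9896,-0.1435)
member 8 (4-5): L=2.9329, (cx,cy)=(0.5397,0.8418)
solve A·x = −loads:
  F[0-1] = +2376.5931 N (tension)
  F[0-2] = +3506.0467 N (tension)
  F[1-2] = -2051.9347 N (compression)
  F[1-3] = +2141.5184 N (tension)
  F[2-3] = +2159.0372 N (tension)
  F[2-4] = +1557.6928 N (tension)
  F[3-4] = -2926.9464 N (compression)
  F[3-5] = +4513.6394 N (tension)
  F[4-5] = +588.5682 N (tension)
  Rx@0 = -4784.5700 N
  Ry@0 = -2003.3904 N
  Ry@4 = +2155.8204 N

2159.037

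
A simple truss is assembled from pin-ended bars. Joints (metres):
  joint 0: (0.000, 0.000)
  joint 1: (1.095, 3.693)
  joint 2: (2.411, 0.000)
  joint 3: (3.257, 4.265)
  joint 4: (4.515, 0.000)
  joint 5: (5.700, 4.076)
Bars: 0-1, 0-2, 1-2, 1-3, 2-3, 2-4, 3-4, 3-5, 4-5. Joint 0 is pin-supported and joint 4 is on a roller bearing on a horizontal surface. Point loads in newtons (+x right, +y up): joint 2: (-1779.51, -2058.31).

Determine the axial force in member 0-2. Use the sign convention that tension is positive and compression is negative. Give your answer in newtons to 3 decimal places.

N=6 nodes, M=9 members, R=3 reactions → 2N=12, M+R=12
member 0 (0-1): L=3.8519, (cx,cy)=(0.2843,0.9587)
member 1 (0-2): L=2.4110, (cx,cy)=(1.0000,0.0000)
member 2 (1-2): L=3.9205, (cx,cy)=(0.3357,-0.9420)
member 3 (1-3): L=2.2364, (cx,cy)=(0.9667,0.2558)
member 4 (2-3): L=4.3481, (cx,cy)=(0.1946,0.9809)
member 5 (2-4): L=2.1040, (cx,cy)=(1.0000,0.0000)
member 6 (3-4): L=4.4467, (cx,cy)=(0.2829,-0.9591)
member 7 (3-5): L=2.4503, (cx,cy)=(0.9970,-0.0771)
member 8 (4-5): L=4.2448, (cx,cy)=(0.2792,0.9602)
solve A·x = −loads:
  F[0-1] = -1000.4526 N (compression)
  F[0-2] = -1495.1074 N (compression)
  F[1-2] = +857.5315 N (tension)
  F[1-3] = -591.9428 N (compression)
  F[2-3] = +1274.8985 N (tension)
  F[2-4] = +324.1991 N (tension)
  F[3-4] = -1145.9487 N (compression)
  F[3-5] = +0.0000 N (tension)
  F[4-5] = -0.0000 N (compression)
  Rx@0 = +1779.5100 N
  Ry@0 = +959.1770 N
  Ry@4 = +1099.1330 N

-1495.107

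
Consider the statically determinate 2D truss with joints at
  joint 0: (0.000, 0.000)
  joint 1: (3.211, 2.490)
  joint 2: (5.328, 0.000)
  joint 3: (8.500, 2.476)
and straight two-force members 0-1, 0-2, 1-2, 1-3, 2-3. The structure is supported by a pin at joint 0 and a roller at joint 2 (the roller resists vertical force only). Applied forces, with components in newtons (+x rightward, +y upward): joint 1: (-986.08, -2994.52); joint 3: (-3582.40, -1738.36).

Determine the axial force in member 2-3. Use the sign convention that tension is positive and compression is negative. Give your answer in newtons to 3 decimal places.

N=4 nodes, M=5 members, R=3 reactions → 2N=8, M+R=8
member 0 (0-1): L=4.0633, (cx,cy)=(0.7902,0.6128)
member 1 (0-2): L=5.3280, (cx,cy)=(1.0000,0.0000)
member 2 (1-2): L=3.2683, (cx,cy)=(0.6477,-0.7619)
member 3 (1-3): L=5.2890, (cx,cy)=(1.0000,-0.0026)
member 4 (2-3): L=4.0239, (cx,cy)=(0.7883,0.6153)
solve A·x = −loads:
  F[0-1] = -3721.5068 N (compression)
  F[0-2] = -1627.5992 N (compression)
  F[1-2] = -932.4644 N (compression)
  F[1-3] = -1350.8136 N (compression)
  F[2-3] = -2830.9607 N (compression)
  Rx@0 = +4568.4800 N
  Ry@0 = +2280.5335 N
  Ry@2 = +2452.3465 N

-2830.961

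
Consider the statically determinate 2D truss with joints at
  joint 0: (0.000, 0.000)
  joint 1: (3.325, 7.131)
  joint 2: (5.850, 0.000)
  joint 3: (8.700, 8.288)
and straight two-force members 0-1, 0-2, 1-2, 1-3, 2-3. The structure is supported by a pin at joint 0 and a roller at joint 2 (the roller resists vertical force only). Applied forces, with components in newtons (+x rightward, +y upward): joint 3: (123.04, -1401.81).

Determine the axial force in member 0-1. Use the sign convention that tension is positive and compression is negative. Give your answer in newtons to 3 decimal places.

945.859

N=4 nodes, M=5 members, R=3 reactions → 2N=8, M+R=8
member 0 (0-1): L=7.8681, (cx,cy)=(0.4226,0.9063)
member 1 (0-2): L=5.8500, (cx,cy)=(1.0000,0.0000)
member 2 (1-2): L=7.5648, (cx,cy)=(0.3338,-0.9427)
member 3 (1-3): L=5.4981, (cx,cy)=(0.9776,0.2104)
member 4 (2-3): L=8.7643, (cx,cy)=(0.3252,0.9457)
solve A·x = −loads:
  F[0-1] = +945.8588 N (tension)
  F[0-2] = -276.6735 N (compression)
  F[1-2] = -760.1877 N (compression)
  F[1-3] = +668.4172 N (tension)
  F[2-3] = -1631.1176 N (compression)
  Rx@0 = -123.0400 N
  Ry@0 = -857.2503 N
  Ry@2 = +2259.0603 N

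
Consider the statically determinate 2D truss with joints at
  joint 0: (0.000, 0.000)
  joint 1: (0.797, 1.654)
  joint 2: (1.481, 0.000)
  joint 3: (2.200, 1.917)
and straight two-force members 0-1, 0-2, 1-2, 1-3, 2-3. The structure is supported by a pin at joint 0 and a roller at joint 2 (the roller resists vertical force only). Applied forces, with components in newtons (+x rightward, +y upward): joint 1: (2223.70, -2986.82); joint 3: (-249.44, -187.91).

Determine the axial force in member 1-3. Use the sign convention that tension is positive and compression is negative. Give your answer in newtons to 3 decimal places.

N=4 nodes, M=5 members, R=3 reactions → 2N=8, M+R=8
member 0 (0-1): L=1.8360, (cx,cy)=(0.4341,0.9009)
member 1 (0-2): L=1.4810, (cx,cy)=(1.0000,0.0000)
member 2 (1-2): L=1.7899, (cx,cy)=(0.3822,-0.9241)
member 3 (1-3): L=1.4274, (cx,cy)=(0.9829,0.1842)
member 4 (2-3): L=2.0474, (cx,cy)=(0.3512,0.9363)
solve A·x = −loads:
  F[0-1] = +968.3408 N (tension)
  F[0-2] = +1553.9091 N (tension)
  F[1-2] = -4215.1905 N (compression)
  F[1-3] = -195.8484 N (compression)
  F[2-3] = -162.1534 N (compression)
  Rx@0 = -1974.2600 N
  Ry@0 = -872.3469 N
  Ry@2 = +4047.0769 N

-195.848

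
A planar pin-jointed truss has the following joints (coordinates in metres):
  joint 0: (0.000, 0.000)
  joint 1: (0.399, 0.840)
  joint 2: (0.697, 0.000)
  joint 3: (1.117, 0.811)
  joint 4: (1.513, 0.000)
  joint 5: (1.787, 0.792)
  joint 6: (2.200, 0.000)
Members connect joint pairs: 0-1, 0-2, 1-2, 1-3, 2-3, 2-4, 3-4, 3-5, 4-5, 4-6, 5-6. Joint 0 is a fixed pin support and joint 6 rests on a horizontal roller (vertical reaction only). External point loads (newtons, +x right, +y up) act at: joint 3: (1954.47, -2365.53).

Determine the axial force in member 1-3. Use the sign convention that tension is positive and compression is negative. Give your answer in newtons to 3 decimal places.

-374.072

N=7 nodes, M=11 members, R=3 reactions → 2N=14, M+R=14
member 0 (0-1): L=0.9299, (cx,cy)=(0.4291,0.9033)
member 1 (0-2): L=0.6970, (cx,cy)=(1.0000,0.0000)
member 2 (1-2): L=0.8913, (cx,cy)=(0.3343,-0.9425)
member 3 (1-3): L=0.7186, (cx,cy)=(0.9992,-0.0404)
member 4 (2-3): L=0.9133, (cx,cy)=(0.4599,0.8880)
member 5 (2-4): L=0.8160, (cx,cy)=(1.0000,0.0000)
member 6 (3-4): L=0.9025, (cx,cy)=(0.4388,-0.8986)
member 7 (3-5): L=0.6703, (cx,cy)=(0.9996,-0.0283)
member 8 (4-5): L=0.8381, (cx,cy)=(0.3269,0.9450)
member 9 (4-6): L=0.6870, (cx,cy)=(1.0000,0.0000)
member 10 (5-6): L=0.8932, (cx,cy)=(0.4624,-0.8867)
solve A·x = −loads:
  F[0-1] = -491.5402 N (compression)
  F[0-2] = +2165.3687 N (tension)
  F[1-2] = +487.1276 N (tension)
  F[1-3] = -374.0724 N (compression)
  F[2-3] = -517.0053 N (compression)
  F[2-4] = +2565.9926 N (tension)
  F[3-4] = -2086.2778 N (compression)
  F[3-5] = -1651.2541 N (compression)
  F[4-5] = +1983.7461 N (tension)
  F[4-6] = +1002.0114 N (tension)
  F[5-6] = -2167.0983 N (compression)
  Rx@0 = -1954.4700 N
  Ry@0 = +443.9972 N
  Ry@6 = +1921.5328 N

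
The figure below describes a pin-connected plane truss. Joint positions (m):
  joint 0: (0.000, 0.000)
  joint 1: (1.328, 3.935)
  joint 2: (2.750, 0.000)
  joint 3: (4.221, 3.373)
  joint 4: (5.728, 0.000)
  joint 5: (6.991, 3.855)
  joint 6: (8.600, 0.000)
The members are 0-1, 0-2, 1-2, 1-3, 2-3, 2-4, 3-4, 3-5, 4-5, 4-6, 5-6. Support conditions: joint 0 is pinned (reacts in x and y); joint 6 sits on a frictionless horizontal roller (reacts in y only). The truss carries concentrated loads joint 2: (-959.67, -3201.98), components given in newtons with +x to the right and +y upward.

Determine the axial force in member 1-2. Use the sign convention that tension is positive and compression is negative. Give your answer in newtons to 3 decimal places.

N=7 nodes, M=11 members, R=3 reactions → 2N=14, M+R=14
member 0 (0-1): L=4.1530, (cx,cy)=(0.3198,0.9475)
member 1 (0-2): L=2.7500, (cx,cy)=(1.0000,0.0000)
member 2 (1-2): L=4.1841, (cx,cy)=(0.3399,-0.9405)
member 3 (1-3): L=2.9471, (cx,cy)=(0.9816,-0.1907)
member 4 (2-3): L=3.6798, (cx,cy)=(0.3997,0.9166)
member 5 (2-4): L=2.9780, (cx,cy)=(1.0000,0.0000)
member 6 (3-4): L=3.6943, (cx,cy)=(0.4079,-0.9130)
member 7 (3-5): L=2.8116, (cx,cy)=(0.9852,0.1714)
member 8 (4-5): L=4.0566, (cx,cy)=(0.3113,0.9503)
member 9 (4-6): L=2.8720, (cx,cy)=(1.0000,0.0000)
member 10 (5-6): L=4.1773, (cx,cy)=(0.3852,-0.9228)
solve A·x = −loads:
  F[0-1] = -2298.7845 N (compression)
  F[0-2] = -224.5989 N (compression)
  F[1-2] = +2654.1015 N (tension)
  F[1-3] = -1667.7029 N (compression)
  F[2-3] = +770.0677 N (tension)
  F[2-4] = +1329.2647 N (tension)
  F[3-4] = -1275.6022 N (compression)
  F[3-5] = -821.0750 N (compression)
  F[4-5] = +1225.5600 N (tension)
  F[4-6] = +427.3508 N (tension)
  F[5-6] = -1109.4942 N (compression)
  Rx@0 = +959.6700 N
  Ry@0 = +2178.0910 N
  Ry@6 = +1023.8890 N

2654.101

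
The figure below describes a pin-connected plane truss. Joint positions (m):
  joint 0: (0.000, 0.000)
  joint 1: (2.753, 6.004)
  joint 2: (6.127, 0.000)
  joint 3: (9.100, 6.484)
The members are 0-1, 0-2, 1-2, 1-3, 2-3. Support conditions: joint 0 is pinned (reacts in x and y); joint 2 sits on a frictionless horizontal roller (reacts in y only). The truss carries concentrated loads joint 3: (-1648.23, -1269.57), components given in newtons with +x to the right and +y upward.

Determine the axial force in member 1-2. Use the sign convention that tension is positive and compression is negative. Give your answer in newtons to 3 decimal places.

N=4 nodes, M=5 members, R=3 reactions → 2N=8, M+R=8
member 0 (0-1): L=6.6051, (cx,cy)=(0.4168,0.9090)
member 1 (0-2): L=6.1270, (cx,cy)=(1.0000,0.0000)
member 2 (1-2): L=6.8871, (cx,cy)=(0.4899,-0.8718)
member 3 (1-3): L=6.3651, (cx,cy)=(0.9972,0.0754)
member 4 (2-3): L=7.1331, (cx,cy)=(0.4168,0.9090)
solve A·x = −loads:
  F[0-1] = -1241.1847 N (compression)
  F[0-2] = -1130.9034 N (compression)
  F[1-2] = +1198.3703 N (tension)
  F[1-3] = -1107.5653 N (compression)
  F[2-3] = -1304.7786 N (compression)
  Rx@0 = +1648.2300 N
  Ry@0 = +1128.2343 N
  Ry@2 = +141.3357 N

1198.370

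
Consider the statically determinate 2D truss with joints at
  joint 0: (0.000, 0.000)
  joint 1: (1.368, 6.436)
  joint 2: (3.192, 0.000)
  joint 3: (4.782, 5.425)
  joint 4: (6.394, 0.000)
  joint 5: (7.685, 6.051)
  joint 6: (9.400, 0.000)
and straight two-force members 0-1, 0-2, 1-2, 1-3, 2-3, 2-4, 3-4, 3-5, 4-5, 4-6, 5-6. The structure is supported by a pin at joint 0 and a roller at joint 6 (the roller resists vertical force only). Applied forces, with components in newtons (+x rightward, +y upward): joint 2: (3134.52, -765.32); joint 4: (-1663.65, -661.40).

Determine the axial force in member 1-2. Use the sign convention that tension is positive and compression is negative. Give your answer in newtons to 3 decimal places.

N=7 nodes, M=11 members, R=3 reactions → 2N=14, M+R=14
member 0 (0-1): L=6.5798, (cx,cy)=(0.2079,0.9781)
member 1 (0-2): L=3.1920, (cx,cy)=(1.0000,0.0000)
member 2 (1-2): L=6.6895, (cx,cy)=(0.2727,-0.9621)
member 3 (1-3): L=3.5606, (cx,cy)=(0.9588,-0.2839)
member 4 (2-3): L=5.6532, (cx,cy)=(0.2813,0.9596)
member 5 (2-4): L=3.2020, (cx,cy)=(1.0000,0.0000)
member 6 (3-4): L=5.6594, (cx,cy)=(0.2848,-0.9586)
member 7 (3-5): L=2.9697, (cx,cy)=(0.9775,0.2108)
member 8 (4-5): L=6.1872, (cx,cy)=(0.2087,0.9780)
member 9 (4-6): L=3.0060, (cx,cy)=(1.0000,0.0000)
member 10 (5-6): L=6.2893, (cx,cy)=(0.2727,-0.9621)
solve A·x = −loads:
  F[0-1] = -732.9608 N (compression)
  F[0-2] = +1623.2596 N (tension)
  F[1-2] = +864.6519 N (tension)
  F[1-3] = -404.8137 N (compression)
  F[2-3] = -69.3692 N (compression)
  F[2-4] = -1255.9877 N (compression)
  F[3-4] = -133.6118 N (compression)
  F[3-5] = -378.1008 N (compression)
  F[4-5] = +807.2455 N (tension)
  F[4-6] = +201.1677 N (tension)
  F[5-6] = -737.7331 N (compression)
  Rx@0 = -1470.8700 N
  Ry@0 = +716.9441 N
  Ry@6 = +709.7759 N

864.652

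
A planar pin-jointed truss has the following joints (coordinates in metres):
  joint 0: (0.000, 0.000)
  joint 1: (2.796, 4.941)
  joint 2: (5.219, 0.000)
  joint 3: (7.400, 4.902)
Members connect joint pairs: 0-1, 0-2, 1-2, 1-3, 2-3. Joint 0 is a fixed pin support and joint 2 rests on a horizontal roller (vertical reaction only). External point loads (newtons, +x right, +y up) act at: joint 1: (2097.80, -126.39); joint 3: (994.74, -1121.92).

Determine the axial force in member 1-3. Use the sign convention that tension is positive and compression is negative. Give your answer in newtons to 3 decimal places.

1488.349

N=4 nodes, M=5 members, R=3 reactions → 2N=8, M+R=8
member 0 (0-1): L=5.6772, (cx,cy)=(0.4925,0.8703)
member 1 (0-2): L=5.2190, (cx,cy)=(1.0000,0.0000)
member 2 (1-2): L=5.5031, (cx,cy)=(0.4403,-0.8979)
member 3 (1-3): L=4.6042, (cx,cy)=(1.0000,-0.0085)
member 4 (2-3): L=5.3653, (cx,cy)=(0.4065,0.9137)
solve A·x = −loads:
  F[0-1] = +3826.8187 N (tension)
  F[0-2] = +1207.8605 N (tension)
  F[1-2] = -3864.2638 N (compression)
  F[1-3] = +1488.3493 N (tension)
  F[2-3] = -1214.1550 N (compression)
  Rx@0 = -3092.5400 N
  Ry@0 = -3330.5441 N
  Ry@2 = +4578.8541 N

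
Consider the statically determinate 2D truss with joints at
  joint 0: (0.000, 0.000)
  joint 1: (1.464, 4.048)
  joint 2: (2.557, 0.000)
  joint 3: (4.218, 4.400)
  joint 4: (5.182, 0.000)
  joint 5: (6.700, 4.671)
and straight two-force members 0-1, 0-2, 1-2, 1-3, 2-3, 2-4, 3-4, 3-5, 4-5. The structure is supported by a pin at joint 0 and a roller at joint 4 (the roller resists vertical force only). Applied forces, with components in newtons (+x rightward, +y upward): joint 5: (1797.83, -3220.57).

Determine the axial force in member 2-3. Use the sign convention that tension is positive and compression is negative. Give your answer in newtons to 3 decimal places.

2526.695

N=6 nodes, M=9 members, R=3 reactions → 2N=12, M+R=12
member 0 (0-1): L=4.3046, (cx,cy)=(0.3401,0.9404)
member 1 (0-2): L=2.5570, (cx,cy)=(1.0000,0.0000)
member 2 (1-2): L=4.1930, (cx,cy)=(0.2607,-0.9654)
member 3 (1-3): L=2.7764, (cx,cy)=(0.9919,0.1268)
member 4 (2-3): L=4.7031, (cx,cy)=(0.3532,0.9356)
member 5 (2-4): L=2.6250, (cx,cy)=(1.0000,0.0000)
member 6 (3-4): L=4.5044, (cx,cy)=(0.2140,-0.9768)
member 7 (3-5): L=2.4968, (cx,cy)=(0.9941,0.1085)
member 8 (4-5): L=4.9115, (cx,cy)=(0.3091,0.9510)
solve A·x = −loads:
  F[0-1] = +2726.4990 N (tension)
  F[0-2] = +870.5446 N (tension)
  F[1-2] = -2448.5231 N (compression)
  F[1-3] = +1578.2895 N (tension)
  F[2-3] = +2526.6949 N (tension)
  F[2-4] = -660.0843 N (compression)
  F[3-4] = -2295.1450 N (compression)
  F[3-5] = +2966.6359 N (tension)
  F[4-5] = -3724.9508 N (compression)
  Rx@0 = -1797.8300 N
  Ry@0 = -2563.9694 N
  Ry@4 = +5784.5394 N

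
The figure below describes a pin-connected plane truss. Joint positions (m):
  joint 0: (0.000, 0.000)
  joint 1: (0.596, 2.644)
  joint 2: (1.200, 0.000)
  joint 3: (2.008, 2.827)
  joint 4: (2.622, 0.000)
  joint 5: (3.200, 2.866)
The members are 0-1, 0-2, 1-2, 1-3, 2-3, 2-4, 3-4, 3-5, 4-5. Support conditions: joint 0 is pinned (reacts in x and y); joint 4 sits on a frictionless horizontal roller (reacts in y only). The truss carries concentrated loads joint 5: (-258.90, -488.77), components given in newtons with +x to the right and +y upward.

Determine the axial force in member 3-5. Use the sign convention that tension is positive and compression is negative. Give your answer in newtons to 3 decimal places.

N=6 nodes, M=9 members, R=3 reactions → 2N=12, M+R=12
member 0 (0-1): L=2.7103, (cx,cy)=(0.2199,0.9755)
member 1 (0-2): L=1.2000, (cx,cy)=(1.0000,0.0000)
member 2 (1-2): L=2.7121, (cx,cy)=(0.2227,-0.9749)
member 3 (1-3): L=1.4238, (cx,cy)=(0.9917,0.1285)
member 4 (2-3): L=2.9402, (cx,cy)=(0.2748,0.9615)
member 5 (2-4): L=1.4220, (cx,cy)=(1.0000,0.0000)
member 6 (3-4): L=2.8929, (cx,cy)=(0.2122,-0.9772)
member 7 (3-5): L=1.1926, (cx,cy)=(0.9995,0.0327)
member 8 (4-5): L=2.9237, (cx,cy)=(0.1977,0.9803)
solve A·x = −loads:
  F[0-1] = -179.6445 N (compression)
  F[0-2] = -219.3965 N (compression)
  F[1-2] = +169.4920 N (tension)
  F[1-3] = -77.8963 N (compression)
  F[2-3] = -171.8520 N (compression)
  F[2-4] = -134.4230 N (compression)
  F[3-4] = +173.9295 N (tension)
  F[3-5] = -161.4787 N (compression)
  F[4-5] = -493.2240 N (compression)
  Rx@0 = +258.9000 N
  Ry@0 = +175.2473 N
  Ry@4 = +313.5227 N

-161.479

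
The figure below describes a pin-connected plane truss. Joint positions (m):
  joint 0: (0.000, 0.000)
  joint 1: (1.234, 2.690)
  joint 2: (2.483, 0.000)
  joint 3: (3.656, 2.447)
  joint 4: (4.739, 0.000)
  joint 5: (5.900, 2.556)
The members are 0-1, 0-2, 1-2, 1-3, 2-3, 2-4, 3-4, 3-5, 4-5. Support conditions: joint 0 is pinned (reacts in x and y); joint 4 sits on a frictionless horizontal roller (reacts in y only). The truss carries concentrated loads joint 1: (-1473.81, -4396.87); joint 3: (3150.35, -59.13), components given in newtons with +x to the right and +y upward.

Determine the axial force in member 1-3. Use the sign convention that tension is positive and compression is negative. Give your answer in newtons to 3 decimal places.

1297.058

N=6 nodes, M=9 members, R=3 reactions → 2N=12, M+R=12
member 0 (0-1): L=2.9595, (cx,cy)=(0.4170,0.9089)
member 1 (0-2): L=2.4830, (cx,cy)=(1.0000,0.0000)
member 2 (1-2): L=2.9658, (cx,cy)=(0.4211,-0.9070)
member 3 (1-3): L=2.4342, (cx,cy)=(0.9950,-0.0998)
member 4 (2-3): L=2.7136, (cx,cy)=(0.4323,0.9017)
member 5 (2-4): L=2.2560, (cx,cy)=(1.0000,0.0000)
member 6 (3-4): L=2.6759, (cx,cy)=(0.4047,-0.9144)
member 7 (3-5): L=2.2466, (cx,cy)=(0.9988,0.0485)
member 8 (4-5): L=2.8073, (cx,cy)=(0.4136,0.9105)
solve A·x = −loads:
  F[0-1] = -2723.3847 N (compression)
  F[0-2] = +2812.0748 N (tension)
  F[1-2] = -2261.3002 N (compression)
  F[1-3] = +1297.0584 N (tension)
  F[2-3] = +2274.4719 N (tension)
  F[2-4] = +876.5991 N (tension)
  F[3-4] = -2165.9591 N (compression)
  F[3-5] = -0.0000 N (compression)
  F[4-5] = +0.0000 N (tension)
  Rx@0 = -1676.5400 N
  Ry@0 = +2475.3555 N
  Ry@4 = +1980.6445 N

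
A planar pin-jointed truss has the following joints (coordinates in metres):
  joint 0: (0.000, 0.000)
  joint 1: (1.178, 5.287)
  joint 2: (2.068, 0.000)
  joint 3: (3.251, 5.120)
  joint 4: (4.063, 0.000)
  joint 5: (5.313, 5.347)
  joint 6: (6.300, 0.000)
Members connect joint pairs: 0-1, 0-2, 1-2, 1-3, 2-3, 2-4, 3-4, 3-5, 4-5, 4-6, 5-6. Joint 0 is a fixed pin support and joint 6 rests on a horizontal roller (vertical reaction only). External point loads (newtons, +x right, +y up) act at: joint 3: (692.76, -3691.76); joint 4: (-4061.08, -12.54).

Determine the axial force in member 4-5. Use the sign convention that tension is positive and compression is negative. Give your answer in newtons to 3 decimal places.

2663.132

N=7 nodes, M=11 members, R=3 reactions → 2N=14, M+R=14
member 0 (0-1): L=5.4166, (cx,cy)=(0.2175,0.9761)
member 1 (0-2): L=2.0680, (cx,cy)=(1.0000,0.0000)
member 2 (1-2): L=5.3614, (cx,cy)=(0.1660,-0.9861)
member 3 (1-3): L=2.0797, (cx,cy)=(0.9968,-0.0803)
member 4 (2-3): L=5.2549, (cx,cy)=(0.2251,0.9743)
member 5 (2-4): L=1.9950, (cx,cy)=(1.0000,0.0000)
member 6 (3-4): L=5.1840, (cx,cy)=(0.1566,-0.9877)
member 7 (3-5): L=2.0745, (cx,cy)=(0.9940,0.1094)
member 8 (4-5): L=5.4912, (cx,cy)=(0.2276,0.9737)
member 9 (4-6): L=2.2370, (cx,cy)=(1.0000,0.0000)
member 10 (5-6): L=5.4373, (cx,cy)=(0.1815,-0.9834)
solve A·x = −loads:
  F[0-1] = -1258.2585 N (compression)
  F[0-2] = -3094.6768 N (compression)
  F[1-2] = +1285.2057 N (tension)
  F[1-3] = -488.5674 N (compression)
  F[2-3] = -1300.7644 N (compression)
  F[2-4] = -2588.4976 N (compression)
  F[3-4] = -2612.9268 N (compression)
  F[3-5] = -1069.7275 N (compression)
  F[4-5] = +2663.1324 N (tension)
  F[4-6] = +457.0727 N (tension)
  F[5-6] = -2517.9897 N (compression)
  Rx@0 = +3368.3200 N
  Ry@0 = +1228.1424 N
  Ry@6 = +2476.1576 N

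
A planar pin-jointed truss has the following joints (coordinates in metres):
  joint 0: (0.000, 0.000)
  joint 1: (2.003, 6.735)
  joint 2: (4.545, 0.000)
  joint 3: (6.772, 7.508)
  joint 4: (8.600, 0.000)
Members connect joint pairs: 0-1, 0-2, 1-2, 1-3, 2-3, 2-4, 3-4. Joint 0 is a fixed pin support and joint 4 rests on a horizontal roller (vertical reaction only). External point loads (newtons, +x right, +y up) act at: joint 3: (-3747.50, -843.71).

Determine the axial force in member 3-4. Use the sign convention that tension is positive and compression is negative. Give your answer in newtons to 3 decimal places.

2683.449

N=5 nodes, M=7 members, R=3 reactions → 2N=10, M+R=10
member 0 (0-1): L=7.0265, (cx,cy)=(0.2851,0.9585)
member 1 (0-2): L=4.5450, (cx,cy)=(1.0000,0.0000)
member 2 (1-2): L=7.1987, (cx,cy)=(0.3531,-0.9356)
member 3 (1-3): L=4.8312, (cx,cy)=(0.9871,0.1600)
member 4 (2-3): L=7.8313, (cx,cy)=(0.2844,0.9587)
member 5 (2-4): L=4.0550, (cx,cy)=(1.0000,0.0000)
member 6 (3-4): L=7.7273, (cx,cy)=(0.2366,-0.9716)
solve A·x = −loads:
  F[0-1] = -3600.3751 N (compression)
  F[0-2] = -2721.1693 N (compression)
  F[1-2] = +3308.4053 N (tension)
  F[1-3] = -2223.2264 N (compression)
  F[2-3] = -3228.5688 N (compression)
  F[2-4] = -634.8044 N (compression)
  F[3-4] = +2683.4486 N (tension)
  Rx@0 = +3747.5000 N
  Ry@0 = +3450.9921 N
  Ry@4 = -2607.2821 N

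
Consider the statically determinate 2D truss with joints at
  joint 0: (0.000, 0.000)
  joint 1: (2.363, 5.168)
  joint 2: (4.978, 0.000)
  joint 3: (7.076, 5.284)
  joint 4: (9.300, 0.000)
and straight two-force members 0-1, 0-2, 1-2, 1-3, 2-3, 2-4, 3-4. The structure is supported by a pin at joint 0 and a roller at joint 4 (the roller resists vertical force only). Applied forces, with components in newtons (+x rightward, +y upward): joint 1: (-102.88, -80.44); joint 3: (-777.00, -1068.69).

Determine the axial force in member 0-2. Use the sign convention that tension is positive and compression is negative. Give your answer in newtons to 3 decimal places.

-507.594

N=5 nodes, M=7 members, R=3 reactions → 2N=10, M+R=10
member 0 (0-1): L=5.6826, (cx,cy)=(0.4158,0.9094)
member 1 (0-2): L=4.9780, (cx,cy)=(1.0000,0.0000)
member 2 (1-2): L=5.7919, (cx,cy)=(0.4515,-0.8923)
member 3 (1-3): L=4.7144, (cx,cy)=(0.9997,0.0246)
member 4 (2-3): L=5.6853, (cx,cy)=(0.3690,0.9294)
member 5 (2-4): L=4.3220, (cx,cy)=(1.0000,0.0000)
member 6 (3-4): L=5.7330, (cx,cy)=(0.3879,-0.9217)
solve A·x = −loads:
  F[0-1] = -895.2825 N (compression)
  F[0-2] = -507.5943 N (compression)
  F[1-2] = +804.8993 N (tension)
  F[1-3] = -633.0016 N (compression)
  F[2-3] = -772.7319 N (compression)
  F[2-4] = +140.9666 N (tension)
  F[3-4] = -363.3794 N (compression)
  Rx@0 = +879.8800 N
  Ry@0 = +814.2076 N
  Ry@4 = +334.9224 N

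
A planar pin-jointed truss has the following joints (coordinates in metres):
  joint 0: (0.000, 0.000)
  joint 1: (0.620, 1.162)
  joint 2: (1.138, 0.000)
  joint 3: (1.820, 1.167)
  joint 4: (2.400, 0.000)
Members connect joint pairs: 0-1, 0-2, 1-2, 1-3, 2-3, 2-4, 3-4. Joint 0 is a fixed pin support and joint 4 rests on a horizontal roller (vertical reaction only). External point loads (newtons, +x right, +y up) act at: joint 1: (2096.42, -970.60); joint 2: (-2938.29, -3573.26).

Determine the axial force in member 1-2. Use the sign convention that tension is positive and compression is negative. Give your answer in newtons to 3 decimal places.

656.713

N=5 nodes, M=7 members, R=3 reactions → 2N=10, M+R=10
member 0 (0-1): L=1.3171, (cx,cy)=(0.4707,0.8823)
member 1 (0-2): L=1.1380, (cx,cy)=(1.0000,0.0000)
member 2 (1-2): L=1.2722, (cx,cy)=(0.4072,-0.9134)
member 3 (1-3): L=1.2000, (cx,cy)=(1.0000,0.0042)
member 4 (2-3): L=1.3517, (cx,cy)=(0.5046,0.8634)
member 5 (2-4): L=1.2620, (cx,cy)=(1.0000,0.0000)
member 6 (3-4): L=1.3032, (cx,cy)=(0.4451,-0.8955)
solve A·x = −loads:
  F[0-1] = -1795.1265 N (compression)
  F[0-2] = +3.1784 N (tension)
  F[1-2] = +656.7135 N (tension)
  F[1-3] = -3208.8832 N (compression)
  F[2-3] = +3443.9753 N (tension)
  F[2-4] = +1471.1602 N (tension)
  F[3-4] = -3305.5047 N (compression)
  Rx@0 = +841.8700 N
  Ry@0 = +1583.7842 N
  Ry@4 = +2960.0758 N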